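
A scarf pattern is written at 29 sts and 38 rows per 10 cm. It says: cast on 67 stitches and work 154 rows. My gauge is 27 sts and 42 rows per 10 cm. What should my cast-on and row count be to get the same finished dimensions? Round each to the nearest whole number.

Stitches: 67 × 27/29 = 62.38 → 62.
Rows: 154 × 42/38 = 170.21 → 170.

Cast on 62 stitches; work 170 rows.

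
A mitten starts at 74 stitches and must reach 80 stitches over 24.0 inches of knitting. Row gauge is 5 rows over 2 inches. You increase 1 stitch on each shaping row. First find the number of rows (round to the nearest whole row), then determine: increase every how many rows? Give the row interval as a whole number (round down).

Rows = 24.0 × 2.5 = 60.0 → 60 rows.
Stitches to add: 6 → 6 shaping rows (at 1 st each).
60 / 6 = 10.00 → every 10 rows.

Increase every 10th row.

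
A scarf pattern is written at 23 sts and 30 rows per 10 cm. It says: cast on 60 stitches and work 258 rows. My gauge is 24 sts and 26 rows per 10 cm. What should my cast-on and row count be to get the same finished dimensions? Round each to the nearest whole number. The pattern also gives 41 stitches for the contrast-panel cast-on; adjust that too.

Cast on 63 stitches; work 224 rows; contrast-panel cast-on 43 stitches.

Stitches: 60 × 24/23 = 62.61 → 63.
Rows: 258 × 26/30 = 223.60 → 224.
contrast-panel cast-on: 41 × 24/23 = 42.78 → 43.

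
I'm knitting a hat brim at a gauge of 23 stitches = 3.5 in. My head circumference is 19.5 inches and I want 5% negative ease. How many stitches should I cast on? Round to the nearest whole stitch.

Finished = 19.5 × 0.95 = 18.52 in.
23 / 3.5 = 6.571 sts per inch.
18.52 × 6.571 = 121.74 sts.
→ 122 sts.

Cast on 122 stitches.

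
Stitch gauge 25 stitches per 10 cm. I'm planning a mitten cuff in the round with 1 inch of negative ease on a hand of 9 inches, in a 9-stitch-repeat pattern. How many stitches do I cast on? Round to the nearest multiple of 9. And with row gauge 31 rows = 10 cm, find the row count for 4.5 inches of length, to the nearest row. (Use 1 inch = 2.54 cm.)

Finished = 9 − 1 = 8 inches.
8 inches × 2.54 = 20.32 cm.
25/10 = 2.5 sts per cm; 20.32 × 2.5 = 50.80 sts.
Nearest multiple of 9 → 54.
4.5 inches = 11.43 cm; × 3.1 = 35.43 → 35 rows.

Cast on 54 stitches; work 35 rows.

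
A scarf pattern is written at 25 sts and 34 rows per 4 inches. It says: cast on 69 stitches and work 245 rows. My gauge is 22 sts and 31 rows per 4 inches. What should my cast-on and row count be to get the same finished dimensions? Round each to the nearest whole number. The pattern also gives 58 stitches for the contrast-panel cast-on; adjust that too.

Cast on 61 stitches; work 223 rows; contrast-panel cast-on 51 stitches.

Stitches: 69 × 22/25 = 60.72 → 61.
Rows: 245 × 31/34 = 223.38 → 223.
contrast-panel cast-on: 58 × 22/25 = 51.04 → 51.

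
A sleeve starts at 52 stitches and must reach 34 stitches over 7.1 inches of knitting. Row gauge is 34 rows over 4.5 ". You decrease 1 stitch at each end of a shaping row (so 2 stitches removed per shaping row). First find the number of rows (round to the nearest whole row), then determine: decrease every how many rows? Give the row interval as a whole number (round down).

Decrease every 6th row.

Rows = 7.1 × 7.556 = 53.6 → 54 rows.
Stitches to remove: 18 → 9 shaping rows (at 2 st each).
54 / 9 = 6.00 → every 6 rows.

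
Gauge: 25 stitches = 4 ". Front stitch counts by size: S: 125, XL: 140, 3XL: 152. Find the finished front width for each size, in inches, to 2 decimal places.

S 20.00 inches; XL 22.40 inches; 3XL 24.32 inches.

25/4 = 6.25 sts per in.
S: 125 / 6.25 = 20.000 → 20.00 in.
XL: 140 / 6.25 = 22.400 → 22.40 in.
3XL: 152 / 6.25 = 24.320 → 24.32 in.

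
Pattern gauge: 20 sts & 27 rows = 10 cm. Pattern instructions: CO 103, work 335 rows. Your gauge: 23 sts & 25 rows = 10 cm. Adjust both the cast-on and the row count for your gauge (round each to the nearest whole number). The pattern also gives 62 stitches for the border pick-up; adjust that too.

Stitches: 103 × 23/20 = 118.45 → 118.
Rows: 335 × 25/27 = 310.19 → 310.
border pick-up: 62 × 23/20 = 71.30 → 71.

Cast on 118 stitches; work 310 rows; border pick-up 71 stitches.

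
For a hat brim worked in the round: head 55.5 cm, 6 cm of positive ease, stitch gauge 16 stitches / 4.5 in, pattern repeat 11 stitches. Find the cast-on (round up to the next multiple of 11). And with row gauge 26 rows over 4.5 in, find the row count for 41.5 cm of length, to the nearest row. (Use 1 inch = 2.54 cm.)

Finished = 55.5 + 6 = 61.5 cm.
61.5 cm × 1/2.54 = 24.21 inches.
16/4.5 = 3.556 sts per in; 24.21 × 3.556 = 86.09 sts.
Next multiple of 11 → 88.
41.5 cm = 16.34 inches; × 5.778 = 94.40 → 94 rows.

Cast on 88 stitches; work 94 rows.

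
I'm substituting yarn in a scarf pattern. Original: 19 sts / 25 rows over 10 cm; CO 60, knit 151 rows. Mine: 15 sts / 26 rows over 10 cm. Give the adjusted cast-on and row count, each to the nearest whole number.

Cast on 47 stitches; work 157 rows.

Stitches: 60 × 15/19 = 47.37 → 47.
Rows: 151 × 26/25 = 157.04 → 157.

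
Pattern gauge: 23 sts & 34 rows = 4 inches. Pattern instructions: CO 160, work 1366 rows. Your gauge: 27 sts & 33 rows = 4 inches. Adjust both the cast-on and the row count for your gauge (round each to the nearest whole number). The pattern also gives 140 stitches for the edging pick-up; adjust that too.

Stitches: 160 × 27/23 = 187.83 → 188.
Rows: 1366 × 33/34 = 1325.82 → 1326.
edging pick-up: 140 × 27/23 = 164.35 → 164.

Cast on 188 stitches; work 1326 rows; edging pick-up 164 stitches.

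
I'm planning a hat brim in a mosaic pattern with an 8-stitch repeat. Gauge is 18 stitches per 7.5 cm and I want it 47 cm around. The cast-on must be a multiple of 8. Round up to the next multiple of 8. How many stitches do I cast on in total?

18 / 7.5 = 2.4 sts per cm.
47 × 2.4 = 112.80 sts.
Next multiple of 8: 120.

Cast on 120 stitches.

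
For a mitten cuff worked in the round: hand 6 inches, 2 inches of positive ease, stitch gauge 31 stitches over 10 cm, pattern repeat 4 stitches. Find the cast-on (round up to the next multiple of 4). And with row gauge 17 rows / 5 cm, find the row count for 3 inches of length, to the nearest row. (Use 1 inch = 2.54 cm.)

Cast on 64 stitches; work 26 rows.

Finished = 6 + 2 = 8 inches.
8 inches × 2.54 = 20.32 cm.
31/10 = 3.1 sts per cm; 20.32 × 3.1 = 62.99 sts.
Next multiple of 4 → 64.
3 inches = 7.62 cm; × 3.4 = 25.91 → 26 rows.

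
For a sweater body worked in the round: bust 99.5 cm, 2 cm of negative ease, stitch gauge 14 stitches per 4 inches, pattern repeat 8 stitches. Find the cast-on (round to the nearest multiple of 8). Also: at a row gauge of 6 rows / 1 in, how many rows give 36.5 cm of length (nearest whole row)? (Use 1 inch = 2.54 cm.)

Cast on 136 stitches; work 86 rows.

Finished = 99.5 − 2 = 97.5 cm.
97.5 cm × 1/2.54 = 38.39 inches.
14/4 = 3.5 sts per in; 38.39 × 3.5 = 134.35 sts.
Nearest multiple of 8 → 136.
36.5 cm = 14.37 inches; × 6 = 86.22 → 86 rows.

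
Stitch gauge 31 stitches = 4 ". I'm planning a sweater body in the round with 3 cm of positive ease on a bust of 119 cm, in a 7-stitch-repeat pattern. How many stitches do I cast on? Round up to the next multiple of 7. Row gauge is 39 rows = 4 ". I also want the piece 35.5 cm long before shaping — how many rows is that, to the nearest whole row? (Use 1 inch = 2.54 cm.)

Finished = 119 + 3 = 122 cm.
122 cm × 1/2.54 = 48.03 inches.
31/4 = 7.75 sts per in; 48.03 × 7.75 = 372.24 sts.
Next multiple of 7 → 378.
35.5 cm = 13.98 inches; × 9.75 = 136.27 → 136 rows.

Cast on 378 stitches; work 136 rows.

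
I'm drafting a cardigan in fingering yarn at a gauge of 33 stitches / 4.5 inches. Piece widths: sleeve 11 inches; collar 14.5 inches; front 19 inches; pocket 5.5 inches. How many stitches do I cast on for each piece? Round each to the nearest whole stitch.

Rate = 33/4.5 = 7.333 sts per in.
sleeve: 11 × 7.333 = 80.67 → 81.
collar: 14.5 × 7.333 = 106.33 → 106.
front: 19 × 7.333 = 139.33 → 139.
pocket: 5.5 × 7.333 = 40.33 → 40.

sleeve 81; collar 106; front 139; pocket 40.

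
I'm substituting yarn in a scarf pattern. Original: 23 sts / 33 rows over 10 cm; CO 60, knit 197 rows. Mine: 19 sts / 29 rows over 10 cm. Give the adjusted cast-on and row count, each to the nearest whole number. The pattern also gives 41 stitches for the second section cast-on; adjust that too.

Cast on 50 stitches; work 173 rows; second section cast-on 34 stitches.

Stitches: 60 × 19/23 = 49.57 → 50.
Rows: 197 × 29/33 = 173.12 → 173.
second section cast-on: 41 × 19/23 = 33.87 → 34.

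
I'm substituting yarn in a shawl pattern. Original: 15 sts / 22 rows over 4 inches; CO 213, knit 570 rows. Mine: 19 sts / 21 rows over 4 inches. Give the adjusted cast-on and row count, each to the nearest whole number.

Cast on 270 stitches; work 544 rows.

Stitches: 213 × 19/15 = 269.80 → 270.
Rows: 570 × 21/22 = 544.09 → 544.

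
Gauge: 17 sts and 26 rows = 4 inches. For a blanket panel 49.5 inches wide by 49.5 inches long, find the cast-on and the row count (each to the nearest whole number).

Stitch gauge = 17/4 = 4.25 sts/in; 49.5 × 4.25 = 210.38 → 210 sts.
Row gauge = 26/4 = 6.5 rows/in; 49.5 × 6.5 = 321.75 → 322 rows.

Cast on 210 stitches and work 322 rows.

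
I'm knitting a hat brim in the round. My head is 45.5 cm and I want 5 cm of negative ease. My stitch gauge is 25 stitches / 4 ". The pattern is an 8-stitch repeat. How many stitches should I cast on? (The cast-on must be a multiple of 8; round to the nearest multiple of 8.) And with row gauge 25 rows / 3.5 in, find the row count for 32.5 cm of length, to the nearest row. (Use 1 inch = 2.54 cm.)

Finished = 45.5 − 5 = 40.5 cm.
40.5 cm × 1/2.54 = 15.94 inches.
25/4 = 6.25 sts per in; 15.94 × 6.25 = 99.66 sts.
Nearest multiple of 8 → 96.
32.5 cm = 12.80 inches; × 7.143 = 91.39 → 91 rows.

Cast on 96 stitches; work 91 rows.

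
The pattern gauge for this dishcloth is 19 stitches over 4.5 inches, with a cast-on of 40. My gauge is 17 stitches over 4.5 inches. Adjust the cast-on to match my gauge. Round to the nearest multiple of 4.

Scale factor = 17 / 19 = 0.895.
40 × 17 / 19 = 35.79 sts.
→ 36 sts.

Cast on 36 stitches.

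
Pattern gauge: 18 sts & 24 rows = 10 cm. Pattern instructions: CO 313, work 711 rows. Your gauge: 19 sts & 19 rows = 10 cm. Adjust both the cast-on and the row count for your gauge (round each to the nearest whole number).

Cast on 330 stitches; work 563 rows.

Stitches: 313 × 19/18 = 330.39 → 330.
Rows: 711 × 19/24 = 562.88 → 563.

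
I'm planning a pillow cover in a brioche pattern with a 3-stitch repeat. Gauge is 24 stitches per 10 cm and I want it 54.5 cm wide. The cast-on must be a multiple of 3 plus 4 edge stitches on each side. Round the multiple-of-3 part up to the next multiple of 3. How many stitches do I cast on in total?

Cast on 131 stitches.

24 / 10 = 2.4 sts per cm.
54.5 × 2.4 = 130.80 sts.
Less 8 edge sts → 122.80 for the repeat.
Next multiple of 3: 123.
Add back 8 edge sts → 131.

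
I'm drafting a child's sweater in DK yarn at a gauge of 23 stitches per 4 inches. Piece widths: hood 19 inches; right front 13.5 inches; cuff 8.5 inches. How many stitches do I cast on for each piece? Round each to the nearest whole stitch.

Rate = 23/4 = 5.75 sts per in.
hood: 19 × 5.75 = 109.25 → 109.
right front: 13.5 × 5.75 = 77.62 → 78.
cuff: 8.5 × 5.75 = 48.88 → 49.

hood 109; right front 78; cuff 49.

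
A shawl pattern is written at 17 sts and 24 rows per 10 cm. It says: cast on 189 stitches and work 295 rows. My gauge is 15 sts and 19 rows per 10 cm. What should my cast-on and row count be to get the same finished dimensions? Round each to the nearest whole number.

Stitches: 189 × 15/17 = 166.76 → 167.
Rows: 295 × 19/24 = 233.54 → 234.

Cast on 167 stitches; work 234 rows.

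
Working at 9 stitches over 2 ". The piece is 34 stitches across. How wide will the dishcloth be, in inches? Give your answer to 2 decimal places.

7.56 inches.

9 stitches / 2 inch = 4.5 stitches per inch.
34 / 4.5 = 7.556 inches.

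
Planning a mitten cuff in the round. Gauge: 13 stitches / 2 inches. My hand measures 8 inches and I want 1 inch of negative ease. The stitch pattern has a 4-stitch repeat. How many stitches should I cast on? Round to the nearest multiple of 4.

44 stitches.

Finished = 8 − 1 = 7 inches.
13 / 2 = 6.5 sts/in.
7 × 6.5 = 45.50 sts.
Nearest multiple of 4: 44.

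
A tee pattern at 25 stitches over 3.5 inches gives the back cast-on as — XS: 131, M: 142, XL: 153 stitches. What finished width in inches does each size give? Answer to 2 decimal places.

XS 18.34 inches; M 19.88 inches; XL 21.42 inches.

25/3.5 = 7.143 sts per in.
XS: 131 / 7.143 = 18.340 → 18.34 in.
M: 142 / 7.143 = 19.880 → 19.88 in.
XL: 153 / 7.143 = 21.420 → 21.42 in.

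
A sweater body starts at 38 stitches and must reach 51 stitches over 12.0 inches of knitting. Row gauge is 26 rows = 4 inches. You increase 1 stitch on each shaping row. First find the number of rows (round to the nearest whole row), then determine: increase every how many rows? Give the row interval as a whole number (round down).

Rows = 12.0 × 6.5 = 78.0 → 78 rows.
Stitches to add: 13 → 13 shaping rows (at 1 st each).
78 / 13 = 6.00 → every 6 rows.

Increase every 6th row.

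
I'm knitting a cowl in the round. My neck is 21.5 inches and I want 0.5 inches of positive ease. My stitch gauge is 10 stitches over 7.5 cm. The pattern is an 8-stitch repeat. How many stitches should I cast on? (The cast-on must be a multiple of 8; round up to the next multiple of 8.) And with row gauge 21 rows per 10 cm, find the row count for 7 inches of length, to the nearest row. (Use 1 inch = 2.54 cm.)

Cast on 80 stitches; work 37 rows.

Finished = 21.5 + 0.5 = 22 inches.
22 inches × 2.54 = 55.88 cm.
10/7.5 = 1.333 sts per cm; 55.88 × 1.333 = 74.51 sts.
Next multiple of 8 → 80.
7 inches = 17.78 cm; × 2.1 = 37.34 → 37 rows.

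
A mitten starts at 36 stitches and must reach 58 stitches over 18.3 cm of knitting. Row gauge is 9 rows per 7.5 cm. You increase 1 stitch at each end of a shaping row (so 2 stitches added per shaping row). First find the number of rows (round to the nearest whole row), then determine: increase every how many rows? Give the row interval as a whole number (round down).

Increase every 2nd row.

Rows = 18.3 × 1.2 = 22.0 → 22 rows.
Stitches to add: 22 → 11 shaping rows (at 2 st each).
22 / 11 = 2.00 → every 2 rows.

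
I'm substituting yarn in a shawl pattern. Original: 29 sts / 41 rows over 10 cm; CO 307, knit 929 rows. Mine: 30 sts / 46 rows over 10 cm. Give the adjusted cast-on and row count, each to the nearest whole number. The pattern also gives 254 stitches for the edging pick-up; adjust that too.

Cast on 318 stitches; work 1042 rows; edging pick-up 263 stitches.

Stitches: 307 × 30/29 = 317.59 → 318.
Rows: 929 × 46/41 = 1042.29 → 1042.
edging pick-up: 254 × 30/29 = 262.76 → 263.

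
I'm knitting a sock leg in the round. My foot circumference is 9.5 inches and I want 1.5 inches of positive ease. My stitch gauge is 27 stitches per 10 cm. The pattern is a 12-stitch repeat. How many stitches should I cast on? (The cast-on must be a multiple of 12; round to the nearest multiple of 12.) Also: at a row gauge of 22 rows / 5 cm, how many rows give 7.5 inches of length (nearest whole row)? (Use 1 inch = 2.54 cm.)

Cast on 72 stitches; work 84 rows.

Finished = 9.5 + 1.5 = 11 inches.
11 inches × 2.54 = 27.94 cm.
27/10 = 2.7 sts per cm; 27.94 × 2.7 = 75.44 sts.
Nearest multiple of 12 → 72.
7.5 inches = 19.05 cm; × 4.4 = 83.82 → 84 rows.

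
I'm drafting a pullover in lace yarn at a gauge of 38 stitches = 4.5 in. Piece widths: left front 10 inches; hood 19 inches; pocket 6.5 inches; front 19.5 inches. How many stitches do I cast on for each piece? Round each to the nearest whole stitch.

left front 84; hood 160; pocket 55; front 165.

Rate = 38/4.5 = 8.444 sts per in.
left front: 10 × 8.444 = 84.44 → 84.
hood: 19 × 8.444 = 160.44 → 160.
pocket: 6.5 × 8.444 = 54.89 → 55.
front: 19.5 × 8.444 = 164.67 → 165.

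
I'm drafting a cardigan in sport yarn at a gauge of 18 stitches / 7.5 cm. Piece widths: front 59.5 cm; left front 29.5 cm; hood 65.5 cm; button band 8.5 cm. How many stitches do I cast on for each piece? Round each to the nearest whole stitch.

front 143; left front 71; hood 157; button band 20.

Rate = 18/7.5 = 2.4 sts per cm.
front: 59.5 × 2.4 = 142.80 → 143.
left front: 29.5 × 2.4 = 70.80 → 71.
hood: 65.5 × 2.4 = 157.20 → 157.
button band: 8.5 × 2.4 = 20.40 → 20.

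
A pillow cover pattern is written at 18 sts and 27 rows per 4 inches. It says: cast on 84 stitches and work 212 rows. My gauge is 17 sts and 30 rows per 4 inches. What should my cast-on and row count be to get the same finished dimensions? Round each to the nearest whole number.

Cast on 79 stitches; work 236 rows.

Stitches: 84 × 17/18 = 79.33 → 79.
Rows: 212 × 30/27 = 235.56 → 236.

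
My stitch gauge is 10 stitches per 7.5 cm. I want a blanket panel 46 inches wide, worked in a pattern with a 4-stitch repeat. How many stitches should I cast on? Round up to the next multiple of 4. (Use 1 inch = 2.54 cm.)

46 in = 46 × 2.54 = 116.84 cm.
10 / 7.5 = 1.333 sts/cm.
116.84 × 1.333 = 155.79 sts.
→ 156.

CO 156 sts.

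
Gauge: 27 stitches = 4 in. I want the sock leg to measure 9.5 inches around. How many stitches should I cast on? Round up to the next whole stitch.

27 stitches / 4 in = 6.75 stitches per inch.
9.5 × 6.75 = 64.12 stitches.
Round up → 65.

Cast on 65 stitches.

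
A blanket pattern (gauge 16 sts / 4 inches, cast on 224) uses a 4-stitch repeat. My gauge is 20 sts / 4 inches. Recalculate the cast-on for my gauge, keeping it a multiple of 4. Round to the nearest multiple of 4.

280 stitches.

224 × 20 / 16 = 280.00.
Nearest multiple of 4: 280.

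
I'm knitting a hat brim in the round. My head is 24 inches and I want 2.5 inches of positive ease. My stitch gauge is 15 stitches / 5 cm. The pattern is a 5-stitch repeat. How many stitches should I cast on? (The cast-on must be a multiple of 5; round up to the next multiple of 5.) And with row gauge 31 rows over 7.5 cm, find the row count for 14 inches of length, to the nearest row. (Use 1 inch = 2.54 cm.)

Cast on 205 stitches; work 147 rows.

Finished = 24 + 2.5 = 26.5 inches.
26.5 inches × 2.54 = 67.31 cm.
15/5 = 3 sts per cm; 67.31 × 3 = 201.93 sts.
Next multiple of 5 → 205.
14 inches = 35.56 cm; × 4.133 = 146.98 → 147 rows.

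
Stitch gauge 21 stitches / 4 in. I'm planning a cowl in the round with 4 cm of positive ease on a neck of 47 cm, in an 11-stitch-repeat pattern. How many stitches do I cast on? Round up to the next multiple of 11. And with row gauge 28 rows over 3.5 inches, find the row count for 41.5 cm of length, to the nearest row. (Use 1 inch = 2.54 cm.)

Cast on 110 stitches; work 131 rows.

Finished = 47 + 4 = 51 cm.
51 cm × 1/2.54 = 20.08 inches.
21/4 = 5.25 sts per in; 20.08 × 5.25 = 105.41 sts.
Next multiple of 11 → 110.
41.5 cm = 16.34 inches; × 8 = 130.71 → 131 rows.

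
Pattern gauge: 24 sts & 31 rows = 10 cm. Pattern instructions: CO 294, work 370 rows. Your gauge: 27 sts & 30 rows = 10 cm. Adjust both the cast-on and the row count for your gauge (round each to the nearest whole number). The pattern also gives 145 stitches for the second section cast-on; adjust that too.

Stitches: 294 × 27/24 = 330.75 → 331.
Rows: 370 × 30/31 = 358.06 → 358.
second section cast-on: 145 × 27/24 = 163.12 → 163.

Cast on 331 stitches; work 358 rows; second section cast-on 163 stitches.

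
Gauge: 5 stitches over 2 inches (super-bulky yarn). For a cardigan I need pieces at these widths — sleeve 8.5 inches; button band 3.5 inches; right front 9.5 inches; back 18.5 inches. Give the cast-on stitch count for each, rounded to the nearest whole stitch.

Rate = 5/2 = 2.5 sts per in.
sleeve: 8.5 × 2.5 = 21.25 → 21.
button band: 3.5 × 2.5 = 8.75 → 9.
right front: 9.5 × 2.5 = 23.75 → 24.
back: 18.5 × 2.5 = 46.25 → 46.

sleeve 21; button band 9; right front 24; back 46.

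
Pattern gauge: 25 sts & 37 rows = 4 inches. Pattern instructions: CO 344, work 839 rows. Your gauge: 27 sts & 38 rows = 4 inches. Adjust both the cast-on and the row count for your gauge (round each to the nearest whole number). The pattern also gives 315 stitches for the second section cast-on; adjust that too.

Cast on 372 stitches; work 862 rows; second section cast-on 340 stitches.

Stitches: 344 × 27/25 = 371.52 → 372.
Rows: 839 × 38/37 = 861.68 → 862.
second section cast-on: 315 × 27/25 = 340.20 → 340.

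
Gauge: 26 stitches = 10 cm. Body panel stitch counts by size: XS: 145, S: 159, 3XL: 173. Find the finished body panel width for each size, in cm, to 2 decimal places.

26/10 = 2.6 sts per cm.
XS: 145 / 2.6 = 55.769 → 55.77 cm.
S: 159 / 2.6 = 61.154 → 61.15 cm.
3XL: 173 / 2.6 = 66.538 → 66.54 cm.

XS 55.77 cm; S 61.15 cm; 3XL 66.54 cm.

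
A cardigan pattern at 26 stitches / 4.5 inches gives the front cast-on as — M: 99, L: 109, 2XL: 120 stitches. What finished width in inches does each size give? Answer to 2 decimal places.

M 17.13 inches; L 18.87 inches; 2XL 20.77 inches.

26/4.5 = 5.778 sts per in.
M: 99 / 5.778 = 17.135 → 17.13 in.
L: 109 / 5.778 = 18.865 → 18.87 in.
2XL: 120 / 5.778 = 20.769 → 20.77 in.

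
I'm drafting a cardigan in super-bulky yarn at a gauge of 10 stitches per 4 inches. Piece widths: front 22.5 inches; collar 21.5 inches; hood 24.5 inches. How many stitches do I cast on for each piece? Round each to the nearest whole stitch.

front 56; collar 54; hood 61.

Rate = 10/4 = 2.5 sts per in.
front: 22.5 × 2.5 = 56.25 → 56.
collar: 21.5 × 2.5 = 53.75 → 54.
hood: 24.5 × 2.5 = 61.25 → 61.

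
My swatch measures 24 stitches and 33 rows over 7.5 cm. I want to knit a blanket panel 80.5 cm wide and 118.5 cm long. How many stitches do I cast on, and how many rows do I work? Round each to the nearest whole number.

Stitch gauge = 24/7.5 = 3.2 sts/cm; 80.5 × 3.2 = 257.60 → 258 sts.
Row gauge = 33/7.5 = 4.4 rows/cm; 118.5 × 4.4 = 521.40 → 521 rows.

Cast on 258 stitches and work 521 rows.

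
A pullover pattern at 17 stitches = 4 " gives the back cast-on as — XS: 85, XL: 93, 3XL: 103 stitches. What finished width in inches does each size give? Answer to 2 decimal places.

17/4 = 4.25 sts per in.
XS: 85 / 4.25 = 20.000 → 20.00 in.
XL: 93 / 4.25 = 21.882 → 21.88 in.
3XL: 103 / 4.25 = 24.235 → 24.24 in.

XS 20.00 inches; XL 21.88 inches; 3XL 24.24 inches.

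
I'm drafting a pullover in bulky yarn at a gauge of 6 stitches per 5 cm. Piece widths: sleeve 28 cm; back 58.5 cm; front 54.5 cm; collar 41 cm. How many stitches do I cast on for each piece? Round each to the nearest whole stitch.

Rate = 6/5 = 1.2 sts per cm.
sleeve: 28 × 1.2 = 33.60 → 34.
back: 58.5 × 1.2 = 70.20 → 70.
front: 54.5 × 1.2 = 65.40 → 65.
collar: 41 × 1.2 = 49.20 → 49.

sleeve 34; back 70; front 65; collar 49.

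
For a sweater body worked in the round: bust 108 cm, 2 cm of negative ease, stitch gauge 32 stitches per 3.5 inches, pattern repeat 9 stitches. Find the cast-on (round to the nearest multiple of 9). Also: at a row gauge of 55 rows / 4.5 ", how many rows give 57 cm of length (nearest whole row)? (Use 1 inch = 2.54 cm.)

Finished = 108 − 2 = 106 cm.
106 cm × 1/2.54 = 41.73 inches.
32/3.5 = 9.143 sts per in; 41.73 × 9.143 = 381.55 sts.
Nearest multiple of 9 → 378.
57 cm = 22.44 inches; × 12.222 = 274.28 → 274 rows.

Cast on 378 stitches; work 274 rows.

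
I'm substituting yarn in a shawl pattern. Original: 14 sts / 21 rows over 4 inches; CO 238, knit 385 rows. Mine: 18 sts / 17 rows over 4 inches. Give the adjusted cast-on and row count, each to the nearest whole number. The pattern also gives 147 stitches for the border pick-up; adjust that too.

Cast on 306 stitches; work 312 rows; border pick-up 189 stitches.

Stitches: 238 × 18/14 = 306.00 → 306.
Rows: 385 × 17/21 = 311.67 → 312.
border pick-up: 147 × 18/14 = 189.00 → 189.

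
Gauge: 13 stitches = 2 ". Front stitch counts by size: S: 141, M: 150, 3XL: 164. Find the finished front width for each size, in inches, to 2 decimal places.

13/2 = 6.5 sts per in.
S: 141 / 6.5 = 21.692 → 21.69 in.
M: 150 / 6.5 = 23.077 → 23.08 in.
3XL: 164 / 6.5 = 25.231 → 25.23 in.

S 21.69 inches; M 23.08 inches; 3XL 25.23 inches.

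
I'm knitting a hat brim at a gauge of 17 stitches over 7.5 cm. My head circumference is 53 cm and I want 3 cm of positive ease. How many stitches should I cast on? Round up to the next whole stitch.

Cast on 127 stitches.

Finished = 53 + 3 = 56 cm.
17 / 7.5 = 2.267 sts per cm.
56.00 × 2.267 = 126.93 sts.
→ 127 sts.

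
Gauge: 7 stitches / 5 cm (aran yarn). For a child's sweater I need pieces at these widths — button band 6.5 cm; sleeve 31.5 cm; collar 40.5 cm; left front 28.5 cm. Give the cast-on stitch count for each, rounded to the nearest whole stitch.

button band 9; sleeve 44; collar 57; left front 40.

Rate = 7/5 = 1.4 sts per cm.
button band: 6.5 × 1.4 = 9.10 → 9.
sleeve: 31.5 × 1.4 = 44.10 → 44.
collar: 40.5 × 1.4 = 56.70 → 57.
left front: 28.5 × 1.4 = 39.90 → 40.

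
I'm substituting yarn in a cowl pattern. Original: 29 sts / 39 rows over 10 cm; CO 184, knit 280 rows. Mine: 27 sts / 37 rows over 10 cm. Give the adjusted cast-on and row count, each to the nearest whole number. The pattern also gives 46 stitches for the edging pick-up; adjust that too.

Cast on 171 stitches; work 266 rows; edging pick-up 43 stitches.

Stitches: 184 × 27/29 = 171.31 → 171.
Rows: 280 × 37/39 = 265.64 → 266.
edging pick-up: 46 × 27/29 = 42.83 → 43.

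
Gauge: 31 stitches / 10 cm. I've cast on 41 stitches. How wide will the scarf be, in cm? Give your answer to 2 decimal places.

31 stitches / 10 cm = 3.1 stitches per cm.
41 / 3.1 = 13.226 cm.

13.23 cm.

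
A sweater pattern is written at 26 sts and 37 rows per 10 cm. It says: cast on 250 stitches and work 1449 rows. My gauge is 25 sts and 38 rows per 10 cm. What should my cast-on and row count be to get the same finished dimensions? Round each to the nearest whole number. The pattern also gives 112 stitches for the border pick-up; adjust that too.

Cast on 240 stitches; work 1488 rows; border pick-up 108 stitches.

Stitches: 250 × 25/26 = 240.38 → 240.
Rows: 1449 × 38/37 = 1488.16 → 1488.
border pick-up: 112 × 25/26 = 107.69 → 108.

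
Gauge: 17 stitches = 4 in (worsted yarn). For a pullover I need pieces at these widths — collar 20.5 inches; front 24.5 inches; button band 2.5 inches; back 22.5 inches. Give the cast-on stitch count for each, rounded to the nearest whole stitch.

collar 87; front 104; button band 11; back 96.

Rate = 17/4 = 4.25 sts per in.
collar: 20.5 × 4.25 = 87.12 → 87.
front: 24.5 × 4.25 = 104.12 → 104.
button band: 2.5 × 4.25 = 10.62 → 11.
back: 22.5 × 4.25 = 95.62 → 96.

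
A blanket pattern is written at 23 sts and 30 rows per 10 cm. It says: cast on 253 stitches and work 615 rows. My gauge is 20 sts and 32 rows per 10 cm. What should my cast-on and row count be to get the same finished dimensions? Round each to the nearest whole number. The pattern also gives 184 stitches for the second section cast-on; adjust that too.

Stitches: 253 × 20/23 = 220.00 → 220.
Rows: 615 × 32/30 = 656.00 → 656.
second section cast-on: 184 × 20/23 = 160.00 → 160.

Cast on 220 stitches; work 656 rows; second section cast-on 160 stitches.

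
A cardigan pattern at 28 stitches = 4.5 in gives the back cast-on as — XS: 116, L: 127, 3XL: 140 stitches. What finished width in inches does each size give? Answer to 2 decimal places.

XS 18.64 inches; L 20.41 inches; 3XL 22.50 inches.

28/4.5 = 6.222 sts per in.
XS: 116 / 6.222 = 18.643 → 18.64 in.
L: 127 / 6.222 = 20.411 → 20.41 in.
3XL: 140 / 6.222 = 22.500 → 22.50 in.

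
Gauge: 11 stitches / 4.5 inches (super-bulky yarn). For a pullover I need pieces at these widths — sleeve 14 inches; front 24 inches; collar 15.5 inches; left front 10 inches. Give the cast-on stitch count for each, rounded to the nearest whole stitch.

sleeve 34; front 59; collar 38; left front 24.

Rate = 11/4.5 = 2.444 sts per in.
sleeve: 14 × 2.444 = 34.22 → 34.
front: 24 × 2.444 = 58.67 → 59.
collar: 15.5 × 2.444 = 37.89 → 38.
left front: 10 × 2.444 = 24.44 → 24.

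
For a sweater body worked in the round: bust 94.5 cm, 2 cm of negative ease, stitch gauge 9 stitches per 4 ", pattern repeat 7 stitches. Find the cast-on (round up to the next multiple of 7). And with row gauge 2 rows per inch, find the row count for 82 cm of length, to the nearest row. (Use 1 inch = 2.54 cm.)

Finished = 94.5 − 2 = 92.5 cm.
92.5 cm × 1/2.54 = 36.42 inches.
9/4 = 2.25 sts per in; 36.42 × 2.25 = 81.94 sts.
Next multiple of 7 → 84.
82 cm = 32.28 inches; × 2 = 64.57 → 65 rows.

Cast on 84 stitches; work 65 rows.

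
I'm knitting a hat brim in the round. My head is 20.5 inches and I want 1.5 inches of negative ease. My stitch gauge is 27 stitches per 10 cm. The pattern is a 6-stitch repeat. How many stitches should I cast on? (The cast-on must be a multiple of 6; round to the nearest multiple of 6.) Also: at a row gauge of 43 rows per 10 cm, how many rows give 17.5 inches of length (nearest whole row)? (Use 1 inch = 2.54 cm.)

Finished = 20.5 − 1.5 = 19 inches.
19 inches × 2.54 = 48.26 cm.
27/10 = 2.7 sts per cm; 48.26 × 2.7 = 130.30 sts.
Nearest multiple of 6 → 132.
17.5 inches = 44.45 cm; × 4.3 = 191.13 → 191 rows.

Cast on 132 stitches; work 191 rows.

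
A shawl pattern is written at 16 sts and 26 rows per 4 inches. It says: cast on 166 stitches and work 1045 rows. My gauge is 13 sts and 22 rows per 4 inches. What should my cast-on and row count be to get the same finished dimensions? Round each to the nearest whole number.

Stitches: 166 × 13/16 = 134.88 → 135.
Rows: 1045 × 22/26 = 884.23 → 884.

Cast on 135 stitches; work 884 rows.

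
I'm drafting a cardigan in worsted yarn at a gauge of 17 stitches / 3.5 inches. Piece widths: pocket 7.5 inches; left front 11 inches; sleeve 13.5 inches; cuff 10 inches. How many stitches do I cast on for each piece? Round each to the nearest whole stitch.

pocket 36; left front 53; sleeve 66; cuff 49.

Rate = 17/3.5 = 4.857 sts per in.
pocket: 7.5 × 4.857 = 36.43 → 36.
left front: 11 × 4.857 = 53.43 → 53.
sleeve: 13.5 × 4.857 = 65.57 → 66.
cuff: 10 × 4.857 = 48.57 → 49.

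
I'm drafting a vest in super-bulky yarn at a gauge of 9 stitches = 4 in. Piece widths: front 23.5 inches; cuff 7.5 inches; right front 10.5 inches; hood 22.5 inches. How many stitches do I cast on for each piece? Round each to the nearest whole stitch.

front 53; cuff 17; right front 24; hood 51.

Rate = 9/4 = 2.25 sts per in.
front: 23.5 × 2.25 = 52.88 → 53.
cuff: 7.5 × 2.25 = 16.88 → 17.
right front: 10.5 × 2.25 = 23.62 → 24.
hood: 22.5 × 2.25 = 50.62 → 51.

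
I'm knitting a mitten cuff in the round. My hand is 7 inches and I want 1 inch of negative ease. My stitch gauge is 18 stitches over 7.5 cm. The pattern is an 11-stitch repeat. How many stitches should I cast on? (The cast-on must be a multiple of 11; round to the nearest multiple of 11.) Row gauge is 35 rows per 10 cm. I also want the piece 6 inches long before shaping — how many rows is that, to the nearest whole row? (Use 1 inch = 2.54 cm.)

Cast on 33 stitches; work 53 rows.

Finished = 7 − 1 = 6 inches.
6 inches × 2.54 = 15.24 cm.
18/7.5 = 2.4 sts per cm; 15.24 × 2.4 = 36.58 sts.
Nearest multiple of 11 → 33.
6 inches = 15.24 cm; × 3.5 = 53.34 → 53 rows.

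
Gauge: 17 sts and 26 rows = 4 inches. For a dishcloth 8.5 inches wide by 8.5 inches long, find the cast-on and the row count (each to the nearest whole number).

Cast on 36 stitches and work 55 rows.

Stitch gauge = 17/4 = 4.25 sts/in; 8.5 × 4.25 = 36.12 → 36 sts.
Row gauge = 26/4 = 6.5 rows/in; 8.5 × 6.5 = 55.25 → 55 rows.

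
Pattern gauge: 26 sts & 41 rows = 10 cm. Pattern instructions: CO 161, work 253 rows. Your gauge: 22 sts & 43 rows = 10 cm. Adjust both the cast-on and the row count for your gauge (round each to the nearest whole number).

Stitches: 161 × 22/26 = 136.23 → 136.
Rows: 253 × 43/41 = 265.34 → 265.

Cast on 136 stitches; work 265 rows.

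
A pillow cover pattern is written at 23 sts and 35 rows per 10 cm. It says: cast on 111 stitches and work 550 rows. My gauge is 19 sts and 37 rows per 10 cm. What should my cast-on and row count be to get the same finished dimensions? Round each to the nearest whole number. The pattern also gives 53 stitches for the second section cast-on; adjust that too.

Cast on 92 stitches; work 581 rows; second section cast-on 44 stitches.

Stitches: 111 × 19/23 = 91.70 → 92.
Rows: 550 × 37/35 = 581.43 → 581.
second section cast-on: 53 × 19/23 = 43.78 → 44.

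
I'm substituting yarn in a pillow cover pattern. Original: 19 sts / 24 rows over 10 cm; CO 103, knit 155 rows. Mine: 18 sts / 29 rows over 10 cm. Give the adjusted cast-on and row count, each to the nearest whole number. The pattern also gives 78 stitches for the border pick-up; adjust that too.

Stitches: 103 × 18/19 = 97.58 → 98.
Rows: 155 × 29/24 = 187.29 → 187.
border pick-up: 78 × 18/19 = 73.89 → 74.

Cast on 98 stitches; work 187 rows; border pick-up 74 stitches.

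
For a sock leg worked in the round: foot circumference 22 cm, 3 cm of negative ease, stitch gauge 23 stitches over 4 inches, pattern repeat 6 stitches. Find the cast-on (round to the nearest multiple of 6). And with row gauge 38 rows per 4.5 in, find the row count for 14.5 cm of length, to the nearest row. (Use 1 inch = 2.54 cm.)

Finished = 22 − 3 = 19 cm.
19 cm × 1/2.54 = 7.48 inches.
23/4 = 5.75 sts per in; 7.48 × 5.75 = 43.01 sts.
Nearest multiple of 6 → 42.
14.5 cm = 5.71 inches; × 8.444 = 48.21 → 48 rows.

Cast on 42 stitches; work 48 rows.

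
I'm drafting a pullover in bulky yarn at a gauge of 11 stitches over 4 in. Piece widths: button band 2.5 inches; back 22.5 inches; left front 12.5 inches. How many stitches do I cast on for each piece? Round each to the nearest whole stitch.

Rate = 11/4 = 2.75 sts per in.
button band: 2.5 × 2.75 = 6.88 → 7.
back: 22.5 × 2.75 = 61.88 → 62.
left front: 12.5 × 2.75 = 34.38 → 34.

button band 7; back 62; left front 34.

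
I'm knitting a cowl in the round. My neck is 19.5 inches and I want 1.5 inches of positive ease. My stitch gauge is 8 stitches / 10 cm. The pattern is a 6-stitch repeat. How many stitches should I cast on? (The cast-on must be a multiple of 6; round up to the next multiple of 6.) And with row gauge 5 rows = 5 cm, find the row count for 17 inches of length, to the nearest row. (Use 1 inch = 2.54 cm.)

Finished = 19.5 + 1.5 = 21 inches.
21 inches × 2.54 = 53.34 cm.
8/10 = 0.8 sts per cm; 53.34 × 0.8 = 42.67 sts.
Next multiple of 6 → 48.
17 inches = 43.18 cm; × 1 = 43.18 → 43 rows.

Cast on 48 stitches; work 43 rows.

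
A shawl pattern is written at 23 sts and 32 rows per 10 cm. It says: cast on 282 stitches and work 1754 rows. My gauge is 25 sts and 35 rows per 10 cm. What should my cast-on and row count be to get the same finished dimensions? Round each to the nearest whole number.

Cast on 307 stitches; work 1918 rows.

Stitches: 282 × 25/23 = 306.52 → 307.
Rows: 1754 × 35/32 = 1918.44 → 1918.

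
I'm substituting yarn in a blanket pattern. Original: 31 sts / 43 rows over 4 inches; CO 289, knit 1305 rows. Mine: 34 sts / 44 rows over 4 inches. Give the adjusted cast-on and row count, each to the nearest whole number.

Stitches: 289 × 34/31 = 316.97 → 317.
Rows: 1305 × 44/43 = 1335.35 → 1335.

Cast on 317 stitches; work 1335 rows.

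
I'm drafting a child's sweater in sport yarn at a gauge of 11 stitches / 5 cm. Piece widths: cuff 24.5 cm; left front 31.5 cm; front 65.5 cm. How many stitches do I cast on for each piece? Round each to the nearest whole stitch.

Rate = 11/5 = 2.2 sts per cm.
cuff: 24.5 × 2.2 = 53.90 → 54.
left front: 31.5 × 2.2 = 69.30 → 69.
front: 65.5 × 2.2 = 144.10 → 144.

cuff 54; left front 69; front 144.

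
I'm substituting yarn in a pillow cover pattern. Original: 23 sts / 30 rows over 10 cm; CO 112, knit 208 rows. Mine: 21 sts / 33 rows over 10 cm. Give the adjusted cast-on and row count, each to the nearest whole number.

Cast on 102 stitches; work 229 rows.

Stitches: 112 × 21/23 = 102.26 → 102.
Rows: 208 × 33/30 = 228.80 → 229.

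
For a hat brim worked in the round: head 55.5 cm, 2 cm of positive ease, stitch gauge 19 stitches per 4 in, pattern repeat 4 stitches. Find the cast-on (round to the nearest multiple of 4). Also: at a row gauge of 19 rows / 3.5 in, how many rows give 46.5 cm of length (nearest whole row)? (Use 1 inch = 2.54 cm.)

Cast on 108 stitches; work 99 rows.

Finished = 55.5 + 2 = 57.5 cm.
57.5 cm × 1/2.54 = 22.64 inches.
19/4 = 4.75 sts per in; 22.64 × 4.75 = 107.53 sts.
Nearest multiple of 4 → 108.
46.5 cm = 18.31 inches; × 5.429 = 99.38 → 99 rows.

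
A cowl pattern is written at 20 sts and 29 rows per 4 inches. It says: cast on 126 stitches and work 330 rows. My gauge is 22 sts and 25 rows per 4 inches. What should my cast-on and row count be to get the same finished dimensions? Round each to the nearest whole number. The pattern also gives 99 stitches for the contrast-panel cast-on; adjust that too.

Cast on 139 stitches; work 284 rows; contrast-panel cast-on 109 stitches.

Stitches: 126 × 22/20 = 138.60 → 139.
Rows: 330 × 25/29 = 284.48 → 284.
contrast-panel cast-on: 99 × 22/20 = 108.90 → 109.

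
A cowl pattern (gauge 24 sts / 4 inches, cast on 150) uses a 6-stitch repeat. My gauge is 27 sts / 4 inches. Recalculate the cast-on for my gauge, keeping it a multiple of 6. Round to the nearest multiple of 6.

CO 168 sts.

150 × 27 / 24 = 168.75.
Nearest multiple of 6: 168.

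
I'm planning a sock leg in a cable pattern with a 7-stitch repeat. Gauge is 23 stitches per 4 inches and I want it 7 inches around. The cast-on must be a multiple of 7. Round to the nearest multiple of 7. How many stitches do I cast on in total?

23 / 4 = 5.75 sts per inch.
7 × 5.75 = 40.25 sts.
Nearest multiple of 7: 42.

Cast on 42 stitches.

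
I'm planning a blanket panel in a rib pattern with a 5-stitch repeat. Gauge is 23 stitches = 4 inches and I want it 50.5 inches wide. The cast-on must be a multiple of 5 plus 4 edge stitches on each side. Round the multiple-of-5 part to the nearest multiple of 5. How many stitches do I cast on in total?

Cast on 288 stitches.

23 / 4 = 5.75 sts per inch.
50.5 × 5.75 = 290.38 sts.
Less 8 edge sts → 282.38 for the repeat.
Nearest multiple of 5: 280.
Add back 8 edge sts → 288.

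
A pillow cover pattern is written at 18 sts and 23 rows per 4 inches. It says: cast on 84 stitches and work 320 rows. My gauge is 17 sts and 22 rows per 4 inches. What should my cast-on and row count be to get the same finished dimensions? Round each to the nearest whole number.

Stitches: 84 × 17/18 = 79.33 → 79.
Rows: 320 × 22/23 = 306.09 → 306.

Cast on 79 stitches; work 306 rows.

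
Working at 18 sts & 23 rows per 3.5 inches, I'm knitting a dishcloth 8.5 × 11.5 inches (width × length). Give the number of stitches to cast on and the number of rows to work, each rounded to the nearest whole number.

Cast on 44 stitches and work 76 rows.

Stitch gauge = 18/3.5 = 5.143 sts/in; 8.5 × 5.143 = 43.71 → 44 sts.
Row gauge = 23/3.5 = 6.571 rows/in; 11.5 × 6.571 = 75.57 → 76 rows.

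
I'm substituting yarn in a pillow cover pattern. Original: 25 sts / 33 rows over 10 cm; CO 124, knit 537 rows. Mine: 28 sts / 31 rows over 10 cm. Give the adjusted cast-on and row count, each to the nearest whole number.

Cast on 139 stitches; work 504 rows.

Stitches: 124 × 28/25 = 138.88 → 139.
Rows: 537 × 31/33 = 504.45 → 504.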